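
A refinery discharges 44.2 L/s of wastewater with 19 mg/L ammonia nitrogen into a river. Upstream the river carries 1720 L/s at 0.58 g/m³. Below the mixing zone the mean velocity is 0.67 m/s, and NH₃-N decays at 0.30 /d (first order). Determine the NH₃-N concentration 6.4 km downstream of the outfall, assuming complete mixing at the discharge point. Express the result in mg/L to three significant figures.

1.01 mg/L

44.2 L/s = 0.0442 m³/s.
1720 L/s = 1.72 m³/s.
After complete mixing, C₀ = (0.0442·19 + 1.72·0.58) / 1.764 = 1.041 mg/L.
Travel time t = 6400 m / 0.67 m/s = 9552 s = 0.1106 d.
C = 1.041·exp(−0.30·0.1106) = 1.041·0.9674 = 1.008 mg/L.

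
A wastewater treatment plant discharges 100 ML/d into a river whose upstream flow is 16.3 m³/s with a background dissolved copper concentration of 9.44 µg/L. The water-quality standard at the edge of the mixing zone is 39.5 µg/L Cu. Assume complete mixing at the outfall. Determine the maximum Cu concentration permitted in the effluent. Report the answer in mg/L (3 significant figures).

0.463 mg/L

100 ML/d = 1.157 m³/s.
9.44 µg/L = 0.00944 mg/L.
39.5 µg/L = 0.0395 mg/L.
Mass balance: 0.0395·17.46 = 1.157·Cₑ + 16.3·0.00944.
Cₑ = (0.6896 − 0.1539) / 1.157 = 0.4628 mg/L.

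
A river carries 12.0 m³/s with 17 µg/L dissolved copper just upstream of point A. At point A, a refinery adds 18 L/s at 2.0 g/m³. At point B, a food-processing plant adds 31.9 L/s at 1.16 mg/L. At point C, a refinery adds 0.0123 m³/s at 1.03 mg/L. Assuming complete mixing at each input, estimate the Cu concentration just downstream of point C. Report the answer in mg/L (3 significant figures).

17 µg/L = 0.017 mg/L.
18 L/s = 0.018 m³/s.
After input A: C = (12·0.017 + 0.018·2) / 12.02 = 0.01997 mg/L.
31.9 L/s = 0.0319 m³/s.
After input B: C = (12.02·0.01997 + 0.0319·1.16) / 12.05 = 0.02299 mg/L.
After input C: C = (12.05·0.02299 + 0.0123·1.03) / 12.06 = 0.02401 mg/L.

0.0240 mg/L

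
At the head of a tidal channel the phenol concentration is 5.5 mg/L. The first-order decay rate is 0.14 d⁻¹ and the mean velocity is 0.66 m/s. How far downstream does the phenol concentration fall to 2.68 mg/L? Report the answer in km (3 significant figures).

293 km

From C = C₀·e^(−kt), t = ln(C₀/C)/k = ln(5.5/2.68)/0.14 = 0.7189/0.14 = 5.135 d.
Distance = v·t = 0.66 m/s × 4.437e+05 s = 2.928e+05 m = 292.8 km.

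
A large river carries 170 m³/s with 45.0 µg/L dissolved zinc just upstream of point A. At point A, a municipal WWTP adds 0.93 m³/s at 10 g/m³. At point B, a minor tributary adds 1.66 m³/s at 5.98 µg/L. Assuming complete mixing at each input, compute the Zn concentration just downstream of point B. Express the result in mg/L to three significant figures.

45.0 µg/L = 0.045 mg/L.
After input A: C = (170·0.045 + 0.93·10) / 170.9 = 0.09916 mg/L.
5.98 µg/L = 0.00598 mg/L.
After input B: C = (170.9·0.09916 + 1.66·0.00598) / 172.6 = 0.09827 mg/L.

0.0983 mg/L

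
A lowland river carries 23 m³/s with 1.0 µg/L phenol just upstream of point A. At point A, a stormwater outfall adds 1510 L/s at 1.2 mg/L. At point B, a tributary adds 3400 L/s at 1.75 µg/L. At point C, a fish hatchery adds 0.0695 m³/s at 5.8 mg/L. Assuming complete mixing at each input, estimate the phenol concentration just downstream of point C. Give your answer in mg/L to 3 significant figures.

0.0802 mg/L

1.0 µg/L = 0.001 mg/L.
1510 L/s = 1.51 m³/s.
After input A: C = (23·0.001 + 1.51·1.2) / 24.51 = 0.07487 mg/L.
3400 L/s = 3.4 m³/s.
1.75 µg/L = 0.00175 mg/L.
After input B: C = (24.51·0.07487 + 3.4·0.00175) / 27.91 = 0.06596 mg/L.
After input C: C = (27.91·0.06596 + 0.0695·5.8) / 27.98 = 0.0802 mg/L.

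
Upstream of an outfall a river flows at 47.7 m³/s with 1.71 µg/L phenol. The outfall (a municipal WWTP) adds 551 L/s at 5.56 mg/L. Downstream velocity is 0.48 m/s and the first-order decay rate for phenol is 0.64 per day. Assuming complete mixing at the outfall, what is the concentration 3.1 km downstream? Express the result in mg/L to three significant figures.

0.0621 mg/L

551 L/s = 0.551 m³/s.
1.71 µg/L = 0.00171 mg/L.
After complete mixing, C₀ = (0.551·5.56 + 47.7·0.00171) / 48.25 = 0.06518 mg/L.
Travel time t = 3100 m / 0.48 m/s = 6458 s = 0.07475 d.
C = 0.06518·exp(−0.64·0.07475) = 0.06518·0.9533 = 0.06214 mg/L.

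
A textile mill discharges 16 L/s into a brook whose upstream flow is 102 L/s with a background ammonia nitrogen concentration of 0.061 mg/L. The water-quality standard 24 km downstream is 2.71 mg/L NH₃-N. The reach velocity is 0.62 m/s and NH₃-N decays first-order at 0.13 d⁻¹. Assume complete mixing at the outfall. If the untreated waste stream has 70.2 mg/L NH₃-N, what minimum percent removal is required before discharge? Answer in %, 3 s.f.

70.4 %

16 L/s = 0.016 m³/s.
102 L/s = 0.102 m³/s.
Travel time to the compliance point: t = 2.4e+04/0.62 = 3.871e+04 s = 0.448 d; decay factor exp(−0.13·0.448) = 0.9434.
So the concentration just after mixing may be at most 2.71/0.9434 = 2.873 mg/L.
Mass balance: 2.873·0.118 = 0.016·Cₑ + 0.102·0.061.
Cₑ = (0.339 − 0.006222) / 0.016 = 20.8 mg/L.
Required removal = 1 − 20.8/70.2 = 70.38 %.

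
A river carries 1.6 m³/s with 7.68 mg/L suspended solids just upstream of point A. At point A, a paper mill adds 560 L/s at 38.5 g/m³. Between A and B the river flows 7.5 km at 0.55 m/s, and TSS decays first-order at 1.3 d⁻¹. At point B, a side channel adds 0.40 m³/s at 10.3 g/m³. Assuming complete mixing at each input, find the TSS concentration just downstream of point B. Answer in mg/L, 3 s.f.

12.4 mg/L

560 L/s = 0.56 m³/s.
After input A: C = (1.6·7.68 + 0.56·38.5) / 2.16 = 15.67 mg/L.
Over the 7.5 km reach to input B (t = 1.364e+04 s = 0.1578 d), decay gives C = 15.67·exp(−1.3·0.1578) = 12.76 mg/L.
After input B: C = (2.16·12.76 + 0.4·10.3) / 2.56 = 12.38 mg/L.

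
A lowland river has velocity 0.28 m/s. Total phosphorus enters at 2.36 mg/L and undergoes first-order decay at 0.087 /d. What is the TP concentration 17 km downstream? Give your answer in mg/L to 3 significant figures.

Travel time t = 17 km / 0.28 m/s = 1.7e+04/0.28 = 6.071e+04 s = 0.7027 d.
First-order decay: C = 2.36·exp(−0.087·0.7027) = 2.36·0.9407 = 2.22 mg/L.

2.22 mg/L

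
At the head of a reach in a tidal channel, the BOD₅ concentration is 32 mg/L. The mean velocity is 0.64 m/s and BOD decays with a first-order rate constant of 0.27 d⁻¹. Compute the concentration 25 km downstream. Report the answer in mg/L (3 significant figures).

28.3 mg/L

Travel time t = 25 km / 0.64 m/s = 2.5e+04/0.64 = 3.906e+04 s = 0.4521 d.
First-order decay: C = 32·exp(−0.27·0.4521) = 32·0.8851 = 28.32 mg/L.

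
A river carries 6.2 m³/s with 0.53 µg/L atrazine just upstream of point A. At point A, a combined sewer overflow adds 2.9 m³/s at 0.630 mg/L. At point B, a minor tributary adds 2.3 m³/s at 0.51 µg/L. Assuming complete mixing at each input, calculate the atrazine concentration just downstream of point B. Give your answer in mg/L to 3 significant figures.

0.53 µg/L = 0.00053 mg/L.
After input A: C = (6.2·0.00053 + 2.9·0.63) / 9.1 = 0.2011 mg/L.
0.51 µg/L = 0.00051 mg/L.
After input B: C = (9.1·0.2011 + 2.3·0.00051) / 11.4 = 0.1607 mg/L.

0.161 mg/L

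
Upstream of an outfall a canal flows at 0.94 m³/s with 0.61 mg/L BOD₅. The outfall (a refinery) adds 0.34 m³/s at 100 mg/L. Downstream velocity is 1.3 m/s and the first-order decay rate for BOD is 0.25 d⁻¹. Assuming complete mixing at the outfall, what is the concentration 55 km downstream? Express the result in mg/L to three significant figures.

After complete mixing, C₀ = (0.34·100 + 0.94·0.61) / 1.28 = 27.01 mg/L.
Travel time t = 5.5e+04 m / 1.3 m/s = 4.231e+04 s = 0.4897 d.
C = 27.01·exp(−0.25·0.4897) = 27.01·0.8848 = 23.9 mg/L.

23.9 mg/L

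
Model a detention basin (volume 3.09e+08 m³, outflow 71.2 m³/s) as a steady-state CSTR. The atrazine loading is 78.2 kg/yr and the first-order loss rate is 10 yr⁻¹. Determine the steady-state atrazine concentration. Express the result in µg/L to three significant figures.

0.0147 µg/L

Outflow Q = 71.2 m³/s × 3.156e+07 s/yr = 2.247e+09 m³/yr.
Steady-state CSTR mass balance: W = Q·C + k·V·C, so C = W/(Q + kV).
Q + kV = 2.247e+09 + 10·3.09e+08 = 5.337e+09 m³/yr.
C = 78.2/5.337e+09 = 1.465e-08 kg/m³ = 1.465e-05 mg/L = 0.01465 µg/L.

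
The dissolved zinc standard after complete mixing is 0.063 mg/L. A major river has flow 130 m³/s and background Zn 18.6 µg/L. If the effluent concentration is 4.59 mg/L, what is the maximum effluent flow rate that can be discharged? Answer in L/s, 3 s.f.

18.6 µg/L = 0.0186 mg/L.
Mass balance at complete mixing: C_std·(Q_w + Q_r) = Q_w·C_e + Q_r·C_b.
Rearranging, Q_w = Q_r·(C_std − C_b)/(C_e − C_std) = 130·(0.063 − 0.0186) / (4.59 − 0.063) = 1.275 m³/s.
= 1275 L/s.

1280 L/s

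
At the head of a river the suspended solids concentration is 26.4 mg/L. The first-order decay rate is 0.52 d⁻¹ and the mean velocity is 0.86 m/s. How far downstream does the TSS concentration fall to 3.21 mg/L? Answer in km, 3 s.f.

301 km

From C = C₀·e^(−kt), t = ln(C₀/C)/k = ln(26.4/3.21)/0.52 = 2.107/0.52 = 4.052 d.
Distance = v·t = 0.86 m/s × 3.501e+05 s = 3.011e+05 m = 301.1 km.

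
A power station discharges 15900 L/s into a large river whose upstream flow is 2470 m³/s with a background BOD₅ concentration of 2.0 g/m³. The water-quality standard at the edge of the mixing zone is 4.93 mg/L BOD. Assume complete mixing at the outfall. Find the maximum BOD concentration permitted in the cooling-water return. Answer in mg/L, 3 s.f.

15900 L/s = 15.9 m³/s.
Mass balance: 4.93·2486 = 15.9·Cₑ + 2470·2.
Cₑ = (1.226e+04 − 4940) / 15.9 = 460.1 mg/L.

460 mg/L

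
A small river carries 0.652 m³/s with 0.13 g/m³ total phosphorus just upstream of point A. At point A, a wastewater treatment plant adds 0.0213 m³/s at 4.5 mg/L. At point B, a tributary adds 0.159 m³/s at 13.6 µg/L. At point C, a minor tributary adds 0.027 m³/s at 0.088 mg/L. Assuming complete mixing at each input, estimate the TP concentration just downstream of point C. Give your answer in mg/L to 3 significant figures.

0.215 mg/L

After input A: C = (0.652·0.13 + 0.0213·4.5) / 0.6733 = 0.2682 mg/L.
13.6 µg/L = 0.0136 mg/L.
After input B: C = (0.6733·0.2682 + 0.159·0.0136) / 0.8323 = 0.2196 mg/L.
After input C: C = (0.8323·0.2196 + 0.027·0.088) / 0.8593 = 0.2155 mg/L.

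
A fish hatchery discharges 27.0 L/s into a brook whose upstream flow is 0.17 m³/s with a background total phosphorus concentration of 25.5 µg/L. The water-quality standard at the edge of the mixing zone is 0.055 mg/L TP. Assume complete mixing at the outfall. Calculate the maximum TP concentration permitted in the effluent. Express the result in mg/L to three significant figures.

27.0 L/s = 0.027 m³/s.
25.5 µg/L = 0.0255 mg/L.
Mass balance: 0.055·0.197 = 0.027·Cₑ + 0.17·0.0255.
Cₑ = (0.01084 − 0.004335) / 0.027 = 0.2407 mg/L.

0.241 mg/L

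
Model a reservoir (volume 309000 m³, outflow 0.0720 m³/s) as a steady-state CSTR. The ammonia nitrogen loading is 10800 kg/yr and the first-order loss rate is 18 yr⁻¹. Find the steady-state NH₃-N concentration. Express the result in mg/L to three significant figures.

1.38 mg/L

Outflow Q = 0.0720 m³/s × 3.156e+07 s/yr = 2.272e+06 m³/yr.
Steady-state CSTR mass balance: W = Q·C + k·V·C, so C = W/(Q + kV).
Q + kV = 2.272e+06 + 18·309000 = 7.834e+06 m³/yr.
C = 10800/7.834e+06 = 0.001379 kg/m³ = 1.379 mg/L.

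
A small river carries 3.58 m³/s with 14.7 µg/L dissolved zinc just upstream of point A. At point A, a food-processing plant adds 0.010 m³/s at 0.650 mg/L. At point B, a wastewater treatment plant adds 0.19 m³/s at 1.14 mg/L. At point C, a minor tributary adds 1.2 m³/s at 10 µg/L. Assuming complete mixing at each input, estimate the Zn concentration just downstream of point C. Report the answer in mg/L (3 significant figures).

14.7 µg/L = 0.0147 mg/L.
After input A: C = (3.58·0.0147 + 0.01·0.65) / 3.59 = 0.01647 mg/L.
After input B: C = (3.59·0.01647 + 0.19·1.14) / 3.78 = 0.07294 mg/L.
10 µg/L = 0.01 mg/L.
After input C: C = (3.78·0.07294 + 1.2·0.01) / 4.98 = 0.05778 mg/L.

0.0578 mg/L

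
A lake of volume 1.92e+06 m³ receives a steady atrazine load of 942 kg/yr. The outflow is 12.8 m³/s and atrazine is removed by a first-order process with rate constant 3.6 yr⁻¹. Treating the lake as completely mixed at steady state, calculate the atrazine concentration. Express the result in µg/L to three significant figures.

2.29 µg/L

Outflow Q = 12.8 m³/s × 3.156e+07 s/yr = 4.039e+08 m³/yr.
Steady-state CSTR mass balance: W = Q·C + k·V·C, so C = W/(Q + kV).
Q + kV = 4.039e+08 + 3.6·1.92e+06 = 4.108e+08 m³/yr.
C = 942/4.108e+08 = 2.293e-06 kg/m³ = 0.002293 mg/L = 2.293 µg/L.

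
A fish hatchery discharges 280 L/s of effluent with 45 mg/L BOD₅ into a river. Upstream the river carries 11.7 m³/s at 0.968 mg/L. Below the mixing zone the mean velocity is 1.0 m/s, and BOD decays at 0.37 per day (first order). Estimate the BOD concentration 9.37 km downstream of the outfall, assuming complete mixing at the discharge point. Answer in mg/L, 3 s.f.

280 L/s = 0.28 m³/s.
After complete mixing, C₀ = (0.28·45 + 11.7·0.968) / 11.98 = 1.997 mg/L.
Travel time t = 9370 m / 1.0 m/s = 9370 s = 0.1084 d.
C = 1.997·exp(−0.37·0.1084) = 1.997·0.9607 = 1.919 mg/L.

1.92 mg/L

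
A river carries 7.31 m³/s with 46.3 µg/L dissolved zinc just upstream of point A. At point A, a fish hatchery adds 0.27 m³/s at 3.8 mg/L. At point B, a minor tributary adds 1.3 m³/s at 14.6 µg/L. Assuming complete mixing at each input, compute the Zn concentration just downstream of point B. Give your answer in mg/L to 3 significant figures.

0.156 mg/L

46.3 µg/L = 0.0463 mg/L.
After input A: C = (7.31·0.0463 + 0.27·3.8) / 7.58 = 0.18 mg/L.
14.6 µg/L = 0.0146 mg/L.
After input B: C = (7.58·0.18 + 1.3·0.0146) / 8.88 = 0.1558 mg/L.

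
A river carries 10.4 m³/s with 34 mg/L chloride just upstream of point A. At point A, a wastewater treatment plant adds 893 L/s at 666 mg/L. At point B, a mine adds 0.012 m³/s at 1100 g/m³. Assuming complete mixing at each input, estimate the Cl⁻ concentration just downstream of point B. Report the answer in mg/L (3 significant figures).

893 L/s = 0.893 m³/s.
After input A: C = (10.4·34 + 0.893·666) / 11.29 = 83.98 mg/L.
After input B: C = (11.29·83.98 + 0.012·1100) / 11.31 = 85.05 mg/L.

85.1 mg/L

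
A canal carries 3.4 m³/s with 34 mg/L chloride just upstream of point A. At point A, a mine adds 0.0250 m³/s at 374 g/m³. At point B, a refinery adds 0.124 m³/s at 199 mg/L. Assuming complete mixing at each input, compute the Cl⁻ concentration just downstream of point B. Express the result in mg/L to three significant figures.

42.2 mg/L

After input A: C = (3.4·34 + 0.025·374) / 3.425 = 36.48 mg/L.
After input B: C = (3.425·36.48 + 0.124·199) / 3.549 = 42.16 mg/L.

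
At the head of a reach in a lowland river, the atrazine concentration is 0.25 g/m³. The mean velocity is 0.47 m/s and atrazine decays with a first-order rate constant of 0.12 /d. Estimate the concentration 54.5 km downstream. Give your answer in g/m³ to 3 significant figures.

0.213 g/m³

Travel time t = 54.5 km / 0.47 m/s = 5.45e+04/0.47 = 1.16e+05 s = 1.342 d.
First-order decay: C = 0.25·exp(−0.12·1.342) = 0.25·0.8512 = 0.2128 g/m³.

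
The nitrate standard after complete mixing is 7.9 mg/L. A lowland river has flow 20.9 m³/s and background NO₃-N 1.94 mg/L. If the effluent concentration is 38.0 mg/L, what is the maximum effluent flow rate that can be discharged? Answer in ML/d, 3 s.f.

358 ML/d

Mass balance at complete mixing: C_std·(Q_w + Q_r) = Q_w·C_e + Q_r·C_b.
Rearranging, Q_w = Q_r·(C_std − C_b)/(C_e − C_std) = 20.9·(7.9 − 1.94) / (38 − 7.9) = 4.138 m³/s.
= 357.6 ML/d.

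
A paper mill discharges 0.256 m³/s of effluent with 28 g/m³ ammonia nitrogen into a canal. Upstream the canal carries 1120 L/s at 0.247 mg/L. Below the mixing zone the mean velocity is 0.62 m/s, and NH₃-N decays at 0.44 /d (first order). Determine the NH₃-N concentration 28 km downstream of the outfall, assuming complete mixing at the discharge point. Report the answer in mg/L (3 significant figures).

4.30 mg/L

1120 L/s = 1.12 m³/s.
After complete mixing, C₀ = (0.256·28 + 1.12·0.247) / 1.376 = 5.41 mg/L.
Travel time t = 2.8e+04 m / 0.62 m/s = 4.516e+04 s = 0.5227 d.
C = 5.41·exp(−0.44·0.5227) = 5.41·0.7945 = 4.299 mg/L.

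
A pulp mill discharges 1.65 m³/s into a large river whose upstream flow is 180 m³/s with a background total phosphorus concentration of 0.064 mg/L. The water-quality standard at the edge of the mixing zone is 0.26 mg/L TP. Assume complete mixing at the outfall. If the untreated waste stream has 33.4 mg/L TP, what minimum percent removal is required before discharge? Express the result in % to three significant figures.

Mass balance: 0.26·181.7 = 1.65·Cₑ + 180·0.064.
Cₑ = (47.23 − 11.52) / 1.65 = 21.64 mg/L.
Required removal = 1 − 21.64/33.4 = 35.2 %.

35.2 %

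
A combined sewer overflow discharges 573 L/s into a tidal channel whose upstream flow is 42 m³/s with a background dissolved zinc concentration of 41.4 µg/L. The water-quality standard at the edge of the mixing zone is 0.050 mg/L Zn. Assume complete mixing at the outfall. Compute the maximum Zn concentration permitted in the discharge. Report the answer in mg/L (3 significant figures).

573 L/s = 0.573 m³/s.
41.4 µg/L = 0.0414 mg/L.
Mass balance: 0.05·42.57 = 0.573·Cₑ + 42·0.0414.
Cₑ = (2.129 − 1.739) / 0.573 = 0.6804 mg/L.

0.680 mg/L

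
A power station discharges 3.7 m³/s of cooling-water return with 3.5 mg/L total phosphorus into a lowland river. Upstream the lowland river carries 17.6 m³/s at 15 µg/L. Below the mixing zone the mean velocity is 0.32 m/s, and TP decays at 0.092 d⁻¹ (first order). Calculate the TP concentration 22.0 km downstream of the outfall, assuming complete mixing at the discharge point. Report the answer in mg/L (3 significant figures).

0.577 mg/L

15 µg/L = 0.015 mg/L.
After complete mixing, C₀ = (3.7·3.5 + 17.6·0.015) / 21.3 = 0.6204 mg/L.
Travel time t = 2.2e+04 m / 0.32 m/s = 6.875e+04 s = 0.7957 d.
C = 0.6204·exp(−0.092·0.7957) = 0.6204·0.9294 = 0.5766 mg/L.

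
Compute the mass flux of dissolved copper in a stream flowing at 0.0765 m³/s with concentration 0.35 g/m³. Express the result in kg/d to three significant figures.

2.31 kg/d

Mass flux = Q·C = 0.0765 m³/s × 0.35 g/m³ = 0.02677 g/s.
= 0.02677 g/s × 86.4 = 2.313 kg/d.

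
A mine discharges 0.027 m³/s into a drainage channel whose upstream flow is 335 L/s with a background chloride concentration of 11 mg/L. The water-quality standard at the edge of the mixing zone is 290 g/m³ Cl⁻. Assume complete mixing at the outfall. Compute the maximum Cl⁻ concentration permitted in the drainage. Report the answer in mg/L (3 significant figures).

335 L/s = 0.335 m³/s.
Mass balance: 290·0.362 = 0.027·Cₑ + 0.335·11.
Cₑ = (105 − 3.685) / 0.027 = 3752 mg/L.

3750 mg/L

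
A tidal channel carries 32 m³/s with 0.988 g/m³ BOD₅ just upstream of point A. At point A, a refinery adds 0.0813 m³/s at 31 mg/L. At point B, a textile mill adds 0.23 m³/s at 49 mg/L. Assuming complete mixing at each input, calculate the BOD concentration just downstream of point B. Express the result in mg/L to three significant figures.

After input A: C = (32·0.988 + 0.0813·31) / 32.08 = 1.064 mg/L.
After input B: C = (32.08·1.064 + 0.23·49) / 32.31 = 1.405 mg/L.

1.41 mg/L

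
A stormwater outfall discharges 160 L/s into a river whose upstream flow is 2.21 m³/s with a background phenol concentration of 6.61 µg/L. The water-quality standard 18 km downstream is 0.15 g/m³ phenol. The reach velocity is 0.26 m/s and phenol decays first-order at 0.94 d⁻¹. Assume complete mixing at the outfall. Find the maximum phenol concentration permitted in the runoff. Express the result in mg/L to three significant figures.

4.63 mg/L

160 L/s = 0.16 m³/s.
6.61 µg/L = 0.00661 mg/L.
Travel time to the compliance point: t = 1.8e+04/0.26 = 6.923e+04 s = 0.8013 d; decay factor exp(−0.94·0.8013) = 0.4709.
So the concentration just after mixing may be at most 0.15/0.4709 = 0.3186 mg/L.
Mass balance: 0.3186·2.37 = 0.16·Cₑ + 2.21·0.00661.
Cₑ = (0.755 − 0.01461) / 0.16 = 4.628 mg/L.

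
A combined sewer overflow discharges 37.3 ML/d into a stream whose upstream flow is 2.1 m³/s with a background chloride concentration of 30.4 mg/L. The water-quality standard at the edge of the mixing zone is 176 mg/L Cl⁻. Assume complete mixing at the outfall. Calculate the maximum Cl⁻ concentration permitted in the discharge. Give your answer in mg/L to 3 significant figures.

884 mg/L

37.3 ML/d = 0.4317 m³/s.
Mass balance: 176·2.532 = 0.4317·Cₑ + 2.1·30.4.
Cₑ = (445.6 − 63.84) / 0.4317 = 884.2 mg/L.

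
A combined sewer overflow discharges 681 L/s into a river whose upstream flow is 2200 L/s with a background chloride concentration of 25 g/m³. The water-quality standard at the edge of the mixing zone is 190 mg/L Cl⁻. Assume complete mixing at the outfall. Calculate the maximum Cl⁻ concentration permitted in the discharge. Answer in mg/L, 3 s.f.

723 mg/L

681 L/s = 0.681 m³/s.
2200 L/s = 2.2 m³/s.
Mass balance: 190·2.881 = 0.681·Cₑ + 2.2·25.
Cₑ = (547.4 − 55) / 0.681 = 723 mg/L.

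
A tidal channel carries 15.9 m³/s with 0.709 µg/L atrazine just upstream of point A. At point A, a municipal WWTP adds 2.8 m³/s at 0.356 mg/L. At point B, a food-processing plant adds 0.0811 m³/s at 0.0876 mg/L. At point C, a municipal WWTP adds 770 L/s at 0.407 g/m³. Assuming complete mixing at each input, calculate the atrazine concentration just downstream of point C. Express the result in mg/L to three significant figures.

0.709 µg/L = 0.000709 mg/L.
After input A: C = (15.9·0.000709 + 2.8·0.356) / 18.7 = 0.05391 mg/L.
After input B: C = (18.7·0.05391 + 0.0811·0.0876) / 18.78 = 0.05405 mg/L.
770 L/s = 0.77 m³/s.
After input C: C = (18.78·0.05405 + 0.77·0.407) / 19.55 = 0.06795 mg/L.

0.0680 mg/L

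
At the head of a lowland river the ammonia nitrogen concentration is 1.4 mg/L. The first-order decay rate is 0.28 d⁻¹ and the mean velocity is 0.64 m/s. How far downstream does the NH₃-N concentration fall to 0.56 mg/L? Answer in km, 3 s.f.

181 km

From C = C₀·e^(−kt), t = ln(C₀/C)/k = ln(1.4/0.56)/0.28 = 0.9163/0.28 = 3.272 d.
Distance = v·t = 0.64 m/s × 2.827e+05 s = 1.81e+05 m = 181 km.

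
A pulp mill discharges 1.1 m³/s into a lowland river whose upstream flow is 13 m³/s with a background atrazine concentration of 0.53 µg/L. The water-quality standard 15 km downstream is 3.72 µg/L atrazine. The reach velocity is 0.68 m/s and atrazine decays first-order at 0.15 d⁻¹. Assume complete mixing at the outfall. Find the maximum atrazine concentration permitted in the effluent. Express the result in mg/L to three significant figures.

0.0433 mg/L

0.53 µg/L = 0.00053 mg/L.
3.72 µg/L = 0.00372 mg/L.
Travel time to the compliance point: t = 1.5e+04/0.68 = 2.206e+04 s = 0.2553 d; decay factor exp(−0.15·0.2553) = 0.9624.
So the concentration just after mixing may be at most 0.00372/0.9624 = 0.003865 mg/L.
Mass balance: 0.003865·14.1 = 1.1·Cₑ + 13·0.00053.
Cₑ = (0.0545 − 0.00689) / 1.1 = 0.04328 mg/L.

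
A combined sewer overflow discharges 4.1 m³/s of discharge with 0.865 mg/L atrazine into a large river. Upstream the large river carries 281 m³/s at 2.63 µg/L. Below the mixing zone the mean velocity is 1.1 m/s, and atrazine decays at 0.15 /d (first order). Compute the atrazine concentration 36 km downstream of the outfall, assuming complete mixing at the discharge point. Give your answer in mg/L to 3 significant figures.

2.63 µg/L = 0.00263 mg/L.
After complete mixing, C₀ = (4.1·0.865 + 281·0.00263) / 285.1 = 0.01503 mg/L.
Travel time t = 3.6e+04 m / 1.1 m/s = 3.273e+04 s = 0.3788 d.
C = 0.01503·exp(−0.15·0.3788) = 0.01503·0.9448 = 0.0142 mg/L.

0.0142 mg/L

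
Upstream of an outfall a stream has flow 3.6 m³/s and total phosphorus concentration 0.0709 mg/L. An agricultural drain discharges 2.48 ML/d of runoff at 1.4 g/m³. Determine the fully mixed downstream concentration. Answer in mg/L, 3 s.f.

0.0814 mg/L

2.48 ML/d = 0.0287 m³/s.
Conservation of mass across the mixing zone: C = (0.0287·1.4 + 3.6·0.0709) / (0.0287 + 3.6) = 0.2954/3.629 = 0.08141 mg/L.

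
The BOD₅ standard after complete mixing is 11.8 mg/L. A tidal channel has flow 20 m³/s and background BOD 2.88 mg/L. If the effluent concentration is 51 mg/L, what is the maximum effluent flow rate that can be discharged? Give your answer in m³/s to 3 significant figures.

Mass balance at complete mixing: C_std·(Q_w + Q_r) = Q_w·C_e + Q_r·C_b.
Rearranging, Q_w = Q_r·(C_std − C_b)/(C_e − C_std) = 20·(11.8 − 2.88) / (51 − 11.8) = 4.551 m³/s.

4.55 m³/s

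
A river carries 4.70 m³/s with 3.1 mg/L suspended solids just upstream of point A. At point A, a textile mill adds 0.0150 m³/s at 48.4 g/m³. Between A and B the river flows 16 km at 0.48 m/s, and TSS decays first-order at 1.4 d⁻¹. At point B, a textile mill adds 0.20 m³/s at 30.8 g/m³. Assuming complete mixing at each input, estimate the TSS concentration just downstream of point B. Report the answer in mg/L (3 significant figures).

After input A: C = (4.7·3.1 + 0.015·48.4) / 4.715 = 3.244 mg/L.
Over the 16 km reach to input B (t = 3.333e+04 s = 0.3858 d), decay gives C = 3.244·exp(−1.4·0.3858) = 1.89 mg/L.
After input B: C = (4.715·1.89 + 0.2·30.8) / 4.915 = 3.067 mg/L.

3.07 mg/L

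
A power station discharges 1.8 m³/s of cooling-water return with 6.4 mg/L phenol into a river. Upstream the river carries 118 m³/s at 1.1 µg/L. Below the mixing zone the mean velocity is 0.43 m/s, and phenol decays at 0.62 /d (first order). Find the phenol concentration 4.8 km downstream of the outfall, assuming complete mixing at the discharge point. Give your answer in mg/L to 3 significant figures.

0.0898 mg/L

1.1 µg/L = 0.0011 mg/L.
After complete mixing, C₀ = (1.8·6.4 + 118·0.0011) / 119.8 = 0.09724 mg/L.
Travel time t = 4800 m / 0.43 m/s = 1.116e+04 s = 0.1292 d.
C = 0.09724·exp(−0.62·0.1292) = 0.09724·0.923 = 0.08976 mg/L.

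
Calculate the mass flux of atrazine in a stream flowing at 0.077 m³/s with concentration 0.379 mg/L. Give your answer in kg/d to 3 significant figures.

Mass flux = Q·C = 0.077 m³/s × 0.379 g/m³ = 0.02918 g/s.
= 0.02918 g/s × 86.4 = 2.521 kg/d.

2.52 kg/d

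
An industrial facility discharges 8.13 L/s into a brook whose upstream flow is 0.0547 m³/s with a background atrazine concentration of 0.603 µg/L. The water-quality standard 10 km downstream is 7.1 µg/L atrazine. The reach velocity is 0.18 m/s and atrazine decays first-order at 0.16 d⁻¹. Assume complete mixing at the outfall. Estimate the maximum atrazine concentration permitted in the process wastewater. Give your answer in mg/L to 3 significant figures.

8.13 L/s = 0.00813 m³/s.
0.603 µg/L = 0.000603 mg/L.
7.1 µg/L = 0.0071 mg/L.
Travel time to the compliance point: t = 1e+04/0.18 = 5.556e+04 s = 0.643 d; decay factor exp(−0.16·0.643) = 0.9022.
So the concentration just after mixing may be at most 0.0071/0.9022 = 0.007869 mg/L.
Mass balance: 0.007869·0.06283 = 0.00813·Cₑ + 0.0547·0.000603.
Cₑ = (0.0004944 − 3.298e-05) / 0.00813 = 0.05676 mg/L.

0.0568 mg/L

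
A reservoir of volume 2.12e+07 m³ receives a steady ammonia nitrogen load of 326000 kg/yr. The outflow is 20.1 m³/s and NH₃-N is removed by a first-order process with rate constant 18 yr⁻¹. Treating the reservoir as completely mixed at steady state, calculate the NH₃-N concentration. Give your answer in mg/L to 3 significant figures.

Outflow Q = 20.1 m³/s × 3.156e+07 s/yr = 6.343e+08 m³/yr.
Steady-state CSTR mass balance: W = Q·C + k·V·C, so C = W/(Q + kV).
Q + kV = 6.343e+08 + 18·2.12e+07 = 1.016e+09 m³/yr.
C = 326000/1.016e+09 = 0.0003209 kg/m³ = 0.3209 mg/L.

0.321 mg/L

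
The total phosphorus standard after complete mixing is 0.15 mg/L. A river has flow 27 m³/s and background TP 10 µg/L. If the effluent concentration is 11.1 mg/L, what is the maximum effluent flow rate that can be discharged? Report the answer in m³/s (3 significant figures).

0.345 m³/s

10 µg/L = 0.01 mg/L.
Mass balance at complete mixing: C_std·(Q_w + Q_r) = Q_w·C_e + Q_r·C_b.
Rearranging, Q_w = Q_r·(C_std − C_b)/(C_e − C_std) = 27·(0.15 − 0.01) / (11.1 − 0.15) = 0.3452 m³/s.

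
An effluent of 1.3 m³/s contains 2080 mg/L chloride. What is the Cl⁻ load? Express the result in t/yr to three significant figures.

85300 t/yr

Mass flux = Q·C = 1.3 m³/s × 2080 g/m³ = 2704 g/s.
= 2704 g/s × 31.56 = 8.533e+04 t/yr.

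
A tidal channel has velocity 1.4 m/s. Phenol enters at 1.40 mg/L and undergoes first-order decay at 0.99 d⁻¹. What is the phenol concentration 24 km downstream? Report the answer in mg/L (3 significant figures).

1.15 mg/L

Travel time t = 24 km / 1.4 m/s = 2.4e+04/1.4 = 1.714e+04 s = 0.1984 d.
First-order decay: C = 1.40·exp(−0.99·0.1984) = 1.40·0.8217 = 1.15 mg/L.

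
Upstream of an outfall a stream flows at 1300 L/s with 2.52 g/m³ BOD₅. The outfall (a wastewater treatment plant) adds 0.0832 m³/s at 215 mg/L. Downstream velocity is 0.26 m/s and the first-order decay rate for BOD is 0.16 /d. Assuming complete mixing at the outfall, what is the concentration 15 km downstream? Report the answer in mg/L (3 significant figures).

13.8 mg/L

1300 L/s = 1.3 m³/s.
After complete mixing, C₀ = (0.0832·215 + 1.3·2.52) / 1.383 = 15.3 mg/L.
Travel time t = 1.5e+04 m / 0.26 m/s = 5.769e+04 s = 0.6677 d.
C = 15.3·exp(−0.16·0.6677) = 15.3·0.8987 = 13.75 mg/L.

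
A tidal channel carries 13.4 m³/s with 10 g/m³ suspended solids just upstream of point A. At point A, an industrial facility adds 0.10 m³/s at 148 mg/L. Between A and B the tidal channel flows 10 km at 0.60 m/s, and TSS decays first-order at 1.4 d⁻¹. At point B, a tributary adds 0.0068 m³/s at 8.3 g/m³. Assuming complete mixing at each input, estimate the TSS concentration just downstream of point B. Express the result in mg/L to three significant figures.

8.41 mg/L

After input A: C = (13.4·10 + 0.1·148) / 13.5 = 11.02 mg/L.
Over the 10 km reach to input B (t = 1.667e+04 s = 0.1929 d), decay gives C = 11.02·exp(−1.4·0.1929) = 8.414 mg/L.
After input B: C = (13.5·8.414 + 0.0068·8.3) / 13.51 = 8.414 mg/L.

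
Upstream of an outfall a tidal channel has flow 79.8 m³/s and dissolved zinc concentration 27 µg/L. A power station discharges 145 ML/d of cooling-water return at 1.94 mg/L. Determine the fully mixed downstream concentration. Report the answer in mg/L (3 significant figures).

0.0664 mg/L

145 ML/d = 1.678 m³/s.
27 µg/L = 0.027 mg/L.
Conservation of mass across the mixing zone: C = (1.678·1.94 + 79.8·0.027) / (1.678 + 79.8) = 5.41/81.48 = 0.0664 mg/L.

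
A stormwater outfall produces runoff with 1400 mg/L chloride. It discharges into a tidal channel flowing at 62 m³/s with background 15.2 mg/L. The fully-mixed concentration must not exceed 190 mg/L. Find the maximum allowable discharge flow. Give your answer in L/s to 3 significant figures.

8960 L/s

Mass balance at complete mixing: C_std·(Q_w + Q_r) = Q_w·C_e + Q_r·C_b.
Rearranging, Q_w = Q_r·(C_std − C_b)/(C_e − C_std) = 62·(190 − 15.2) / (1400 − 190) = 8.957 m³/s.
= 8957 L/s.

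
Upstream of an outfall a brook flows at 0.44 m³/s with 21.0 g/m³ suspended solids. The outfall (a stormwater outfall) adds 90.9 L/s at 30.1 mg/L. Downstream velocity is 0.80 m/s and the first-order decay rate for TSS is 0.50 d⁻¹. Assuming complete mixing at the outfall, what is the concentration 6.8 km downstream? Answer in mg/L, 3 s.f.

21.5 mg/L

90.9 L/s = 0.0909 m³/s.
After complete mixing, C₀ = (0.0909·30.1 + 0.44·21) / 0.5309 = 22.56 mg/L.
Travel time t = 6800 m / 0.80 m/s = 8500 s = 0.09838 d.
C = 22.56·exp(−0.50·0.09838) = 22.56·0.952 = 21.48 mg/L.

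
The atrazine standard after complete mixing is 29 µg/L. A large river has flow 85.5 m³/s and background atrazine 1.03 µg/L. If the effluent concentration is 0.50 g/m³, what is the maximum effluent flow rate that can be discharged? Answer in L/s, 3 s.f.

5080 L/s

1.03 µg/L = 0.00103 mg/L.
29 µg/L = 0.029 mg/L.
Mass balance at complete mixing: C_std·(Q_w + Q_r) = Q_w·C_e + Q_r·C_b.
Rearranging, Q_w = Q_r·(C_std − C_b)/(C_e − C_std) = 85.5·(0.029 − 0.00103) / (0.5 − 0.029) = 5.077 m³/s.
= 5077 L/s.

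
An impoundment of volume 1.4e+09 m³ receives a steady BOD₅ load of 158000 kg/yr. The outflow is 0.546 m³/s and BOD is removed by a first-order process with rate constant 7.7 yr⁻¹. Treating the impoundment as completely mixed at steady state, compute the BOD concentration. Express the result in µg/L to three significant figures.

Outflow Q = 0.546 m³/s × 3.156e+07 s/yr = 1.723e+07 m³/yr.
Steady-state CSTR mass balance: W = Q·C + k·V·C, so C = W/(Q + kV).
Q + kV = 1.723e+07 + 7.7·1.4e+09 = 1.08e+10 m³/yr.
C = 158000/1.08e+10 = 1.463e-05 kg/m³ = 0.01463 mg/L = 14.63 µg/L.

14.6 µg/L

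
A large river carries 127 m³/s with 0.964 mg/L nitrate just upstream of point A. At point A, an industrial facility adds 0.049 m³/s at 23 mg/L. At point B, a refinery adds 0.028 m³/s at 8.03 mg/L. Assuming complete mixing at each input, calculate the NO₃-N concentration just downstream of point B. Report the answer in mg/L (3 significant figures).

After input A: C = (127·0.964 + 0.049·23) / 127 = 0.9725 mg/L.
After input B: C = (127·0.9725 + 0.028·8.03) / 127.1 = 0.9741 mg/L.

0.974 mg/L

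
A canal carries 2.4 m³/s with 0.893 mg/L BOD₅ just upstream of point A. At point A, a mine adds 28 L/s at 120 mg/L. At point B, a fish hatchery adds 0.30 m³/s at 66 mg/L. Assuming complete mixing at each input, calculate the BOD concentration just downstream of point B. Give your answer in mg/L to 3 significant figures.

28 L/s = 0.028 m³/s.
After input A: C = (2.4·0.893 + 0.028·120) / 2.428 = 2.267 mg/L.
After input B: C = (2.428·2.267 + 0.3·66) / 2.728 = 9.275 mg/L.

9.28 mg/L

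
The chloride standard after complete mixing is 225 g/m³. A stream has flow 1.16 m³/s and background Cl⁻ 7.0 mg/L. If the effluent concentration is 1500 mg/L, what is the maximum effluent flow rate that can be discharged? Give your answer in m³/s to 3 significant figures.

0.198 m³/s

Mass balance at complete mixing: C_std·(Q_w + Q_r) = Q_w·C_e + Q_r·C_b.
Rearranging, Q_w = Q_r·(C_std − C_b)/(C_e − C_std) = 1.16·(225 − 7) / (1500 − 225) = 0.1983 m³/s.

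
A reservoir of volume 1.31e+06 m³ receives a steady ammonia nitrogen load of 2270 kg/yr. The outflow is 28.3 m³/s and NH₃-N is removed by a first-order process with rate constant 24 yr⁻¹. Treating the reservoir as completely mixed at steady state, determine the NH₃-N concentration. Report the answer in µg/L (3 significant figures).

Outflow Q = 28.3 m³/s × 3.156e+07 s/yr = 8.931e+08 m³/yr.
Steady-state CSTR mass balance: W = Q·C + k·V·C, so C = W/(Q + kV).
Q + kV = 8.931e+08 + 24·1.31e+06 = 9.245e+08 m³/yr.
C = 2270/9.245e+08 = 2.455e-06 kg/m³ = 0.002455 mg/L = 2.455 µg/L.

2.46 µg/L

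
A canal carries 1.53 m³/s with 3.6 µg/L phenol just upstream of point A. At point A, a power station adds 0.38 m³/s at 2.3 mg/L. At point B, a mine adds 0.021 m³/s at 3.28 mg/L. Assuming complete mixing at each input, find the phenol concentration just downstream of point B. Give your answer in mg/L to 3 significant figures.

3.6 µg/L = 0.0036 mg/L.
After input A: C = (1.53·0.0036 + 0.38·2.3) / 1.91 = 0.4605 mg/L.
After input B: C = (1.91·0.4605 + 0.021·3.28) / 1.931 = 0.4911 mg/L.

0.491 mg/L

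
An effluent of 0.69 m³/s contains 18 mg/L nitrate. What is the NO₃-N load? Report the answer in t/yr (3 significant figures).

392 t/yr

Mass flux = Q·C = 0.69 m³/s × 18 g/m³ = 12.42 g/s.
= 12.42 g/s × 31.56 = 391.9 t/yr.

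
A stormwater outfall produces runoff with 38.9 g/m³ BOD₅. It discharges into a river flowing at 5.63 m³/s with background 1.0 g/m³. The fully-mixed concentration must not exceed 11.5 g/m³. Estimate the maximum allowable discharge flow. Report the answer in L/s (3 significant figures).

2160 L/s

Mass balance at complete mixing: C_std·(Q_w + Q_r) = Q_w·C_e + Q_r·C_b.
Rearranging, Q_w = Q_r·(C_std − C_b)/(C_e − C_std) = 5.63·(11.5 − 1) / (38.9 − 11.5) = 2.157 m³/s.
= 2157 L/s.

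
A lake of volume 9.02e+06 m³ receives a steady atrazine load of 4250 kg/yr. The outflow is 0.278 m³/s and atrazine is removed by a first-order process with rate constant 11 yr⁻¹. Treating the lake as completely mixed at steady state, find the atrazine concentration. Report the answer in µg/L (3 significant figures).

Outflow Q = 0.278 m³/s × 3.156e+07 s/yr = 8.773e+06 m³/yr.
Steady-state CSTR mass balance: W = Q·C + k·V·C, so C = W/(Q + kV).
Q + kV = 8.773e+06 + 11·9.02e+06 = 1.08e+08 m³/yr.
C = 4250/1.08e+08 = 3.935e-05 kg/m³ = 0.03935 mg/L = 39.35 µg/L.

39.4 µg/L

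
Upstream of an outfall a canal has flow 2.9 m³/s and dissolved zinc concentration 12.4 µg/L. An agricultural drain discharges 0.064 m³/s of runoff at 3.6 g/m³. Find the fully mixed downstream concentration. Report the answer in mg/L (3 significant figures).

0.0899 mg/L

12.4 µg/L = 0.0124 mg/L.
Flow-weighted mixing gives C = (0.064·3.6 + 2.9·0.0124) / (0.064 + 2.9) = 0.2664/2.964 = 0.08987 mg/L.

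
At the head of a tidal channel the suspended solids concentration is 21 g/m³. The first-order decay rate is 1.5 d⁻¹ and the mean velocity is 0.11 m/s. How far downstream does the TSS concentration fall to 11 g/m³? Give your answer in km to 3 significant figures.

From C = C₀·e^(−kt), t = ln(C₀/C)/k = ln(21/11)/1.5 = 0.6466/1.5 = 0.4311 d.
Distance = v·t = 0.11 m/s × 3.725e+04 s = 4097 m = 4.097 km.

4.10 km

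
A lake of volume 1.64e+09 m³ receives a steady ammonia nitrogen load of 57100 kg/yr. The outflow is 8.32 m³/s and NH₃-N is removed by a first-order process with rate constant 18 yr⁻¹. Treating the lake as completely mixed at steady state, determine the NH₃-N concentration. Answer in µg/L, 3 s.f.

1.92 µg/L

Outflow Q = 8.32 m³/s × 3.156e+07 s/yr = 2.626e+08 m³/yr.
Steady-state CSTR mass balance: W = Q·C + k·V·C, so C = W/(Q + kV).
Q + kV = 2.626e+08 + 18·1.64e+09 = 2.978e+10 m³/yr.
C = 57100/2.978e+10 = 1.917e-06 kg/m³ = 0.001917 mg/L = 1.917 µg/L.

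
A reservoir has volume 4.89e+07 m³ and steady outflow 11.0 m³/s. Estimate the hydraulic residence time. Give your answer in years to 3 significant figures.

Q = 11.0 m³/s × 3.156e+07 s/yr = 3.471e+08 m³/yr.
Hydraulic residence time τ = V/Q = 4.89e+07/3.471e+08 = 0.1409 yr.

0.141 yr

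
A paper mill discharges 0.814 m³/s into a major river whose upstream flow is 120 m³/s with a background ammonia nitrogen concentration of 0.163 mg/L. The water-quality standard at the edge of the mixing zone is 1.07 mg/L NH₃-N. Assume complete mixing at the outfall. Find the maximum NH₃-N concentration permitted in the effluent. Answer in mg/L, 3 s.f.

135 mg/L

Mass balance: 1.07·120.8 = 0.814·Cₑ + 120·0.163.
Cₑ = (129.3 − 19.56) / 0.814 = 134.8 mg/L.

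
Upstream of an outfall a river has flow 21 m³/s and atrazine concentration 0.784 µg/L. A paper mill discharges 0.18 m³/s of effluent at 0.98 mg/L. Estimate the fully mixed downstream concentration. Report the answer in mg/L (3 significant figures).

0.00911 mg/L

0.784 µg/L = 0.000784 mg/L.
Flow-weighted mixing gives C = (0.18·0.98 + 21·0.000784) / (0.18 + 21) = 0.1929/21.18 = 0.009106 mg/L.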